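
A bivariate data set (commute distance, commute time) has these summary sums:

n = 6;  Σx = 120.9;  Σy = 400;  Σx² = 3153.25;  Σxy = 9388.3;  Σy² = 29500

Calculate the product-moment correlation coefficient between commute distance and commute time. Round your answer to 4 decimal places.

Sxx = Σx² − (Σx)²/n = 3153.25 − 2436.135 = 717.115
Sxy = Σxy − (Σx)(Σy)/n = 9388.3 − 8060 = 1328.3
Syy = Σy² − (Σy)²/n = 29500 − 26666.666667 = 2833.333333
r = Sxy/√(Sxx·Syy) = 1328.3/√(2031825.833333) = 1328.3/1425.421283 = 0.931865

0.9319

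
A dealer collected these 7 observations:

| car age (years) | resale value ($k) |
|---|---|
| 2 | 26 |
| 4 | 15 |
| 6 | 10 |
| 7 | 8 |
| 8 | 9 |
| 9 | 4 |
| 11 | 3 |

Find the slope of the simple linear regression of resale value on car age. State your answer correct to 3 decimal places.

n = 7, Σx = 47, Σy = 75, Σxy = 369, Σx² = 371
Sxx = Σx² − (Σx)²/n = 371 − 315.571429 = 55.428571
Sxy = Σxy − (Σx)(Σy)/n = 369 − 503.571429 = -134.571429
b = Sxy/Sxx = -134.571429/55.428571 = -2.427835

-2.428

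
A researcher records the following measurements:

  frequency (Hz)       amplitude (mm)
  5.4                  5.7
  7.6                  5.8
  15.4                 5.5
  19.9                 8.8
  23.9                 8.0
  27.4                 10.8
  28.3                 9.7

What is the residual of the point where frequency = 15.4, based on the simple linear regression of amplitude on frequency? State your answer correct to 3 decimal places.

-1.666

n = 7, Σx = 127.9, Σy = 54.3, Σxy = 1096.31, Σx² = 2842.95
Sxx = Σx² − (Σx)²/n = 2842.95 − 2336.915714 = 506.034286
Sxy = Σxy − (Σx)(Σy)/n = 1096.31 − 992.138571 = 104.171429
b = Sxy/Sxx = 104.171429/506.034286 = 0.205858
a = ȳ − b·x̄ = 7.757143 − 0.205858·18.271429 = 3.995815
ŷ(15.4) = 3.995815 + 0.205858·15.4 = 7.166035
residual = y − ŷ = 5.5 − 7.166035 = -1.666035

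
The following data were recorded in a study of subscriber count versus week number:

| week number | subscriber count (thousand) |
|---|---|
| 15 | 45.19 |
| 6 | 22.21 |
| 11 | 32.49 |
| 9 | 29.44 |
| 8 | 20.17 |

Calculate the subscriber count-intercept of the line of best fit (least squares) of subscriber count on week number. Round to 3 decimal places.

n = 5, Σx = 49, Σy = 149.5, Σxy = 1594.82, Σx² = 527
Sxx = Σx² − (Σx)²/n = 527 − 480.2 = 46.8
Sxy = Σxy − (Σx)(Σy)/n = 1594.82 − 1465.1 = 129.72
b = Sxy/Sxx = 129.72/46.8 = 2.771795
a = ȳ − b·x̄ = 29.9 − 2.771795·9.8 = 2.736410

2.736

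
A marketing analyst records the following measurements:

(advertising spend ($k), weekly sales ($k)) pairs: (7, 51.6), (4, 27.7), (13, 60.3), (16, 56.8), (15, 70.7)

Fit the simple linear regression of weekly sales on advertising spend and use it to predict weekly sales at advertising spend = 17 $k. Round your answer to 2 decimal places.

69.08

n = 5, Σx = 55, Σy = 267.1, Σxy = 3225.2, Σx² = 715
Sxx = Σx² − (Σx)²/n = 715 − 605 = 110
Sxy = Σxy − (Σx)(Σy)/n = 3225.2 − 2938.1 = 287.1
b = Sxy/Sxx = 287.1/110 = 2.61
a = ȳ − b·x̄ = 53.42 − 2.61·11 = 24.71
ŷ(17) = a + b·17 = 24.71 + 2.61·17 = 69.08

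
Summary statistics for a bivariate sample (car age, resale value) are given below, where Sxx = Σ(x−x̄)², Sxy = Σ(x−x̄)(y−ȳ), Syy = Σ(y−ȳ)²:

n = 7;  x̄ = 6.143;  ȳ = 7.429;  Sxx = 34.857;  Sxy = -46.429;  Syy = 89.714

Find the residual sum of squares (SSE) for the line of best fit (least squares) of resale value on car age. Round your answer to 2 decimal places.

27.87

b = Sxy/Sxx = -46.429/34.857 = -1.331985
SSE = Syy − b·Sxy = 89.714 − (-1.331985)·(-46.429) = 27.871270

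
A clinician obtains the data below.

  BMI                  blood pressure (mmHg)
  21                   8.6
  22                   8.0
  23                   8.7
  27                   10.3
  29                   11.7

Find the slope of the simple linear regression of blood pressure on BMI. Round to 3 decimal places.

n = 5, Σx = 122, Σy = 47.3, Σxy = 1174.1, Σx² = 3024
Sxx = Σx² − (Σx)²/n = 3024 − 2976.8 = 47.2
Sxy = Σxy − (Σx)(Σy)/n = 1174.1 − 1154.12 = 19.98
b = Sxy/Sxx = 19.98/47.2 = 0.423305

0.423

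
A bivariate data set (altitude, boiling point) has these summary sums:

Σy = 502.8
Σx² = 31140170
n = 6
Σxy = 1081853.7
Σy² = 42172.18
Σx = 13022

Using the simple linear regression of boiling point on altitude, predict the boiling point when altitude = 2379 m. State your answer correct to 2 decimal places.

83.12

Sxx = Σx² − (Σx)²/n = 31140170 − 28262080.666667 = 2878089.333333
Sxy = Σxy − (Σx)(Σy)/n = 1081853.7 − 1091243.6 = -9389.9
b = Sxy/Sxx = -9389.9/2878089.333333 = -0.003263
a = ȳ − b·x̄ = 83.8 − (-0.003263)·2170.333333 = 90.880813
ŷ(2379) = a + b·2379 = 90.880813 + (-0.003263)·2379 = 83.119215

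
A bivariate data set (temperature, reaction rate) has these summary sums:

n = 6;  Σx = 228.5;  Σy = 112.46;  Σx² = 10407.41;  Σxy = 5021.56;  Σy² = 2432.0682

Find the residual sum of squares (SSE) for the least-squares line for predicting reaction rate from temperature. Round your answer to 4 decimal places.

4.2093

Sxx = Σx² − (Σx)²/n = 10407.41 − 8702.041667 = 1705.368333
Sxy = Σxy − (Σx)(Σy)/n = 5021.56 − 4282.851667 = 738.708333
Syy = Σy² − (Σy)²/n = 2432.0682 − 2107.875267 = 324.192933
b = Sxy/Sxx = 738.708333/1705.368333 = 0.433166
SSE = Syy − b·Sxy = 324.192933 − 0.433166·738.708333 = 4.209273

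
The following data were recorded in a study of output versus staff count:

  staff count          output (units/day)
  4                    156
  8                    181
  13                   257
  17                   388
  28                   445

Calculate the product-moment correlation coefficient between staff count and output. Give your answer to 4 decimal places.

n = 5, Σx = 70, Σy = 1427, Σxy = 24469, Σx² = 1322, Σy² = 471715
Sxx = Σx² − (Σx)²/n = 1322 − 980 = 342
Sxy = Σxy − (Σx)(Σy)/n = 24469 − 19978 = 4491
Syy = Σy² − (Σy)²/n = 471715 − 407265.8 = 64449.2
r = Sxy/√(Sxx·Syy) = 4491/√(22041626.4) = 4491/4694.851052 = 0.956580

0.9566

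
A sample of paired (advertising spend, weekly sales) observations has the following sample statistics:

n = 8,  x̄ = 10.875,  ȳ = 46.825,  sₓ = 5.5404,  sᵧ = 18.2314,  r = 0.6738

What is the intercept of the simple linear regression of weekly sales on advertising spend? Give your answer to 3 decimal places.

22.713

b = r · sᵧ/sₓ = 0.6738 · 18.2314/5.5404 = 2.217226
a = ȳ − b·x̄ = 46.825 − 2.217226·10.875 = 22.712670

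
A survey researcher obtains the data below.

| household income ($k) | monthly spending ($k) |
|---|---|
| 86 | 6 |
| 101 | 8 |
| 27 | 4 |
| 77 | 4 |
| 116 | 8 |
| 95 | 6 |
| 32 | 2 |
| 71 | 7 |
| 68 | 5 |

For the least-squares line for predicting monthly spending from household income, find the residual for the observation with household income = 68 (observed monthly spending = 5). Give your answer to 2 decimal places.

n = 9, Σx = 673, Σy = 50, Σxy = 4139, Σx² = 57425
Sxx = Σx² − (Σx)²/n = 57425 − 50325.444444 = 7099.555556
Sxy = Σxy − (Σx)(Σy)/n = 4139 − 3738.888889 = 400.111111
b = Sxy/Sxx = 400.111111/7099.555556 = 0.056357
a = ȳ − b·x̄ = 5.555556 − 0.056357·74.777778 = 1.341289
ŷ(68) = 1.341289 + 0.056357·68 = 5.173579
residual = y − ŷ = 5 − 5.173579 = -0.173579

-0.17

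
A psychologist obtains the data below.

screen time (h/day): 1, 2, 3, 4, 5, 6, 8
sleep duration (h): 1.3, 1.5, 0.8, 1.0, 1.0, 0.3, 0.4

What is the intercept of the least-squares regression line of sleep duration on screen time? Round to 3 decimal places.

1.542

n = 7, Σx = 29, Σy = 6.3, Σxy = 20.7, Σx² = 155
Sxx = Σx² − (Σx)²/n = 155 − 120.142857 = 34.857143
Sxy = Σxy − (Σx)(Σy)/n = 20.7 − 26.1 = -5.4
b = Sxy/Sxx = -5.4/34.857143 = -0.154918
a = ȳ − b·x̄ = 0.9 − (-0.154918)·4.142857 = 1.541803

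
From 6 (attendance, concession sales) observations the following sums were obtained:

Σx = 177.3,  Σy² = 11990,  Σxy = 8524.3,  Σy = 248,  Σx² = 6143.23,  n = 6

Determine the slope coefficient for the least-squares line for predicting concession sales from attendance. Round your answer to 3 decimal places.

1.323

Sxx = Σx² − (Σx)²/n = 6143.23 − 5239.215 = 904.015
Sxy = Σxy − (Σx)(Σy)/n = 8524.3 − 7328.4 = 1195.9
b = Sxy/Sxx = 1195.9/904.015 = 1.322876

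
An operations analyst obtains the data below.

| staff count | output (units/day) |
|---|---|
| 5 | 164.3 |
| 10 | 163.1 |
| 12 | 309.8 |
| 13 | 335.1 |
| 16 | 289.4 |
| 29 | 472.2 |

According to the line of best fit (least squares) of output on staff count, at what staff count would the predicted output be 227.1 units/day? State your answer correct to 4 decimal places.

9.3911

n = 6, Σx = 85, Σy = 1733.9, Σxy = 28850.6, Σx² = 1535
Sxx = Σx² − (Σx)²/n = 1535 − 1204.166667 = 330.833333
Sxy = Σxy − (Σx)(Σy)/n = 28850.6 − 24563.583333 = 4287.016667
b = Sxy/Sxx = 4287.016667/330.833333 = 12.958237
a = ȳ − b·x̄ = 288.983333 − 12.958237·14.166667 = 105.408312
Set a + b·x = 227.1: x = (227.1 − 105.408312) / 12.958237 = 9.391068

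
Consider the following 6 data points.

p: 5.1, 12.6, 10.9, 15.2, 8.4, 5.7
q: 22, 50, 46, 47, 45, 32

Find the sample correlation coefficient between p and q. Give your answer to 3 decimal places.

0.843

n = 6, Σx = 57.9, Σy = 242, Σxy = 2518.4, Σx² = 637.67, Σy² = 10358
Sxx = Σx² − (Σx)²/n = 637.67 − 558.735 = 78.935
Sxy = Σxy − (Σx)(Σy)/n = 2518.4 − 2335.3 = 183.1
Syy = Σy² − (Σy)²/n = 10358 − 9760.666667 = 597.333333
r = Sxy/√(Sxx·Syy) = 183.1/√(47150.506667) = 183.1/217.141674 = 0.843228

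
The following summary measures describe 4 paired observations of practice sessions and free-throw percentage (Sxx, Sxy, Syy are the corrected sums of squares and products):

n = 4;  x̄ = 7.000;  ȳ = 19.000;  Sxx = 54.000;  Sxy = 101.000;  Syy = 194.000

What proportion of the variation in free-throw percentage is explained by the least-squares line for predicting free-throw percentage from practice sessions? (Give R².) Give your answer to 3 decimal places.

R² = Sxy²/(Sxx·Syy) = (101)²/(54·194) = 0.973750

0.974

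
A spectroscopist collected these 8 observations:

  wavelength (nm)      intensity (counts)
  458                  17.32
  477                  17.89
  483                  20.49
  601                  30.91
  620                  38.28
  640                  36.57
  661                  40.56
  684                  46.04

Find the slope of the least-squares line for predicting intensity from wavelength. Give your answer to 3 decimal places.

0.121

n = 8, Σx = 4624, Σy = 248.06, Σxy = 150379.59, Σx² = 2730560
Sxx = Σx² − (Σx)²/n = 2730560 − 2672672 = 57888
Sxy = Σxy − (Σx)(Σy)/n = 150379.59 − 143378.68 = 7000.91
b = Sxy/Sxx = 7000.91/57888 = 0.120939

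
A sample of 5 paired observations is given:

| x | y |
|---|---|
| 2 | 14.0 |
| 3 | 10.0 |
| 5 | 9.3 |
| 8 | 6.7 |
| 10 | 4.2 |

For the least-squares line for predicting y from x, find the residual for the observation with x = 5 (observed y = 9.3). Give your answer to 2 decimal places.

n = 5, Σx = 28, Σy = 44.2, Σxy = 200.1, Σx² = 202
Sxx = Σx² − (Σx)²/n = 202 − 156.8 = 45.2
Sxy = Σxy − (Σx)(Σy)/n = 200.1 − 247.52 = -47.42
b = Sxy/Sxx = -47.42/45.2 = -1.049115
a = ȳ − b·x̄ = 8.84 − (-1.049115)·5.6 = 14.715044
ŷ(5) = 14.715044 + (-1.049115)·5 = 9.469469
residual = y − ŷ = 9.3 − 9.469469 = -0.169469

-0.17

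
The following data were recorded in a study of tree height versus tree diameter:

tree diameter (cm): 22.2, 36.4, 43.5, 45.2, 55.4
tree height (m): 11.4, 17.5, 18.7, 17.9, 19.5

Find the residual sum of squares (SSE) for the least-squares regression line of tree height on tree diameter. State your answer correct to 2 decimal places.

n = 5, Σx = 202.7, Σy = 85, Σxy = 3592.91, Σx² = 8822.25, Σy² = 1486.56
Sxx = Σx² − (Σx)²/n = 8822.25 − 8217.458 = 604.792
Sxy = Σxy − (Σx)(Σy)/n = 3592.91 − 3445.9 = 147.01
Syy = Σy² − (Σy)²/n = 1486.56 − 1445 = 41.56
b = Sxy/Sxx = 147.01/604.792 = 0.243075
SSE = Syy − b·Sxy = 41.56 − 0.243075·147.01 = 5.825499

5.83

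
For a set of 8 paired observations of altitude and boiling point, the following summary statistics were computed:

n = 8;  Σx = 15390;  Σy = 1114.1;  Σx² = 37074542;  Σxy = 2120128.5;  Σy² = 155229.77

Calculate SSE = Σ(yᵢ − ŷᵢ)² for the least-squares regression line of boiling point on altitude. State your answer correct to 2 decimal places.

Sxx = Σx² − (Σx)²/n = 37074542 − 29606512.5 = 7468029.5
Sxy = Σxy − (Σx)(Σy)/n = 2120128.5 − 2143249.875 = -23121.375
Syy = Σy² − (Σy)²/n = 155229.77 − 155152.35125 = 77.41875
b = Sxy/Sxx = -23121.375/7468029.5 = -0.003096
SSE = Syy − b·Sxy = 77.41875 − (-0.003096)·(-23121.375) = 5.833872

5.83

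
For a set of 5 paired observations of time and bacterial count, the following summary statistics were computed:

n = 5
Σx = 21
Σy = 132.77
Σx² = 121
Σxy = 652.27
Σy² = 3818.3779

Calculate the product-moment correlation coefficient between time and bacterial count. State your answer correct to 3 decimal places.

Sxx = Σx² − (Σx)²/n = 121 − 88.2 = 32.8
Sxy = Σxy − (Σx)(Σy)/n = 652.27 − 557.634 = 94.636
Syy = Σy² − (Σy)²/n = 3818.3779 − 3525.57458 = 292.80332
r = Sxy/√(Sxx·Syy) = 94.636/√(9603.948896) = 94.636/97.999739 = 0.965676

0.966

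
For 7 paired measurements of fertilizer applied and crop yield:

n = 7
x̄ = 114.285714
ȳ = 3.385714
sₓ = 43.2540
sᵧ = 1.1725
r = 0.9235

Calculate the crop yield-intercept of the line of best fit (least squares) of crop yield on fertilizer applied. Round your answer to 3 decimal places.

b = r · sᵧ/sₓ = 0.9235 · 1.1725/43.254 = 0.025034
a = ȳ − b·x̄ = 3.385714 − 0.025034·114.285714 = 0.524730

0.525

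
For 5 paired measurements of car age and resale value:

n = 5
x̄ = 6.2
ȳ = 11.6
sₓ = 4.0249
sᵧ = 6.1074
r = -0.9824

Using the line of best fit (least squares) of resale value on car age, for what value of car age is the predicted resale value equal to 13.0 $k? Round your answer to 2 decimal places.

b = r · sᵧ/sₓ = -0.9824 · 6.1074/4.0249 = -1.490698
a = ȳ − b·x̄ = 11.6 − (-1.490698)·6.2 = 20.842327
Set a + b·x = 13.0: x = (13.0 − 20.842327) / (-1.490698) = 5.260843

5.26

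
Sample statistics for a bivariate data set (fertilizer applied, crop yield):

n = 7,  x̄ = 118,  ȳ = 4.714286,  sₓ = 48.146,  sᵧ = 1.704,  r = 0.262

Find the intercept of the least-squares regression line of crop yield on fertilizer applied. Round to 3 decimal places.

3.620

b = r · sᵧ/sₓ = 0.262 · 1.704/48.146 = 0.009273
a = ȳ − b·x̄ = 4.714286 − 0.009273·118 = 3.620096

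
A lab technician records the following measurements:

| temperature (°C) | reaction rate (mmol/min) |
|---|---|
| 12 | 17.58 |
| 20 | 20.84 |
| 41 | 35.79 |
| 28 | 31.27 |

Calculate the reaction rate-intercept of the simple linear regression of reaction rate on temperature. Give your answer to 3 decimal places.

9.454

n = 4, Σx = 101, Σy = 105.48, Σxy = 2970.71, Σx² = 3009
Sxx = Σx² − (Σx)²/n = 3009 − 2550.25 = 458.75
Sxy = Σxy − (Σx)(Σy)/n = 2970.71 − 2663.37 = 307.34
b = Sxy/Sxx = 307.34/458.75 = 0.669951
a = ȳ − b·x̄ = 26.37 − 0.669951·25.25 = 9.453738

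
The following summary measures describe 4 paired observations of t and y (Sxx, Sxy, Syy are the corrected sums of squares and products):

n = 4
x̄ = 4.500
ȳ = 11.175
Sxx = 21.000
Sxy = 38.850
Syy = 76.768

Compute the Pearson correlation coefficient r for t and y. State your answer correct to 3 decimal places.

0.968

r = Sxy/√(Sxx·Syy) = 38.85/√(1612.128) = 38.85/40.151314 = 0.967590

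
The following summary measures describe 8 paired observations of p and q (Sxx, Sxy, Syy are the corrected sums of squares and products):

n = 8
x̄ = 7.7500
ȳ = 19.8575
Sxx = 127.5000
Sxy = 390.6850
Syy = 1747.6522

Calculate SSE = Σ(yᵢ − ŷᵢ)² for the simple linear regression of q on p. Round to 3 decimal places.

550.517

b = Sxy/Sxx = 390.685/127.5 = 3.064196
SSE = Syy − b·Sxy = 1747.6522 − 3.064196·390.685 = 550.516755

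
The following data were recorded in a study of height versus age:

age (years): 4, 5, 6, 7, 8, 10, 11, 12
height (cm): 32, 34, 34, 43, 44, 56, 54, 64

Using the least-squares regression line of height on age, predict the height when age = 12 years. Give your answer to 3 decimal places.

n = 8, Σx = 63, Σy = 361, Σxy = 3077, Σx² = 555
Sxx = Σx² − (Σx)²/n = 555 − 496.125 = 58.875
Sxy = Σxy − (Σx)(Σy)/n = 3077 − 2842.875 = 234.125
b = Sxy/Sxx = 234.125/58.875 = 3.976645
a = ȳ − b·x̄ = 45.125 − 3.976645·7.875 = 13.808917
ŷ(12) = a + b·12 = 13.808917 + 3.976645·12 = 61.528662

61.529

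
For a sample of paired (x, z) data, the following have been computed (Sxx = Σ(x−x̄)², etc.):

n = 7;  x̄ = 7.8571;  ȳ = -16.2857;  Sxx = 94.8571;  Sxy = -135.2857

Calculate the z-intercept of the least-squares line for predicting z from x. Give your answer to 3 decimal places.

-5.080

b = Sxy/Sxx = -135.2857/94.8571 = -1.426205
a = ȳ − b·x̄ = -16.2857 − (-1.426205)·7.8571 = -5.079862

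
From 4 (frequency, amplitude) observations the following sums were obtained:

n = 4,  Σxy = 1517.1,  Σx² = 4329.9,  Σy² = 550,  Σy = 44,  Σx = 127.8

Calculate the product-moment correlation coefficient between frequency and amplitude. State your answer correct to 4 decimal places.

0.8723

Sxx = Σx² − (Σx)²/n = 4329.9 − 4083.21 = 246.69
Sxy = Σxy − (Σx)(Σy)/n = 1517.1 − 1405.8 = 111.3
Syy = Σy² − (Σy)²/n = 550 − 484 = 66
r = Sxy/√(Sxx·Syy) = 111.3/√(16281.54) = 111.3/127.599138 = 0.872263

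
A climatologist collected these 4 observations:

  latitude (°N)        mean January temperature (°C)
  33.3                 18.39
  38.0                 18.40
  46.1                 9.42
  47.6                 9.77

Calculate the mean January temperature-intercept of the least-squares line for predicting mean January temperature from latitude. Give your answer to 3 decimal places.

43.454

n = 4, Σx = 165, Σy = 55.98, Σxy = 2210.901, Σx² = 6943.86
Sxx = Σx² − (Σx)²/n = 6943.86 − 6806.25 = 137.61
Sxy = Σxy − (Σx)(Σy)/n = 2210.901 − 2309.175 = -98.274
b = Sxy/Sxx = -98.274/137.61 = -0.714149
a = ȳ − b·x̄ = 13.995 − (-0.714149)·41.25 = 43.453633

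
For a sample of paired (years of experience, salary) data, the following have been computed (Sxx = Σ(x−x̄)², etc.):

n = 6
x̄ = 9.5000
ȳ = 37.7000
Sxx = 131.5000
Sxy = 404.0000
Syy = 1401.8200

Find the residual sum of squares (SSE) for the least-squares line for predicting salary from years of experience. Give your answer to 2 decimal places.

b = Sxy/Sxx = 404/131.5 = 3.072243
SSE = Syy − b·Sxy = 1401.82 − 3.072243·404 = 160.633688

160.63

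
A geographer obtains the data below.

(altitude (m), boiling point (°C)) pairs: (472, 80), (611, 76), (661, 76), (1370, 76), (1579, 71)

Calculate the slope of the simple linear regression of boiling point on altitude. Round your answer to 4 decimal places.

n = 5, Σx = 4693, Σy = 379, Σxy = 350661, Σx² = 5403167
Sxx = Σx² − (Σx)²/n = 5403167 − 4404849.8 = 998317.2
Sxy = Σxy − (Σx)(Σy)/n = 350661 − 355729.4 = -5068.4
b = Sxy/Sxx = -5068.4/998317.2 = -0.005077

-0.0051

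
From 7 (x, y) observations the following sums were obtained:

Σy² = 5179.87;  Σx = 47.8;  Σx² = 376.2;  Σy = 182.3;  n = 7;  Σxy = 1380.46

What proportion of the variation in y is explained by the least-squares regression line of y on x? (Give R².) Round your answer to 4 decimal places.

Sxx = Σx² − (Σx)²/n = 376.2 − 326.405714 = 49.794286
Sxy = Σxy − (Σx)(Σy)/n = 1380.46 − 1244.848571 = 135.611429
Syy = Σy² − (Σy)²/n = 5179.87 − 4747.612857 = 432.257143
R² = Sxy²/(Sxx·Syy) = (135.611429)²/(49.794286·432.257143) = 0.854419

0.8544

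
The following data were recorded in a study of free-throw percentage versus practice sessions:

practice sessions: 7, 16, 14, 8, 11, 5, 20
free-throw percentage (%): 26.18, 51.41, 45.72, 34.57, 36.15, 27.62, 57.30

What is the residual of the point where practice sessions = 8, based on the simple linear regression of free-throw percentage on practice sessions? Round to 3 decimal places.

2.458

n = 7, Σx = 81, Σy = 278.95, Σxy = 3604.21, Σx² = 1111
Sxx = Σx² − (Σx)²/n = 1111 − 937.285714 = 173.714286
Sxy = Σxy − (Σx)(Σy)/n = 3604.21 − 3227.85 = 376.36
b = Sxy/Sxx = 376.36/173.714286 = 2.166546
a = ȳ − b·x̄ = 39.85 − 2.166546·11.571429 = 14.779967
ŷ(8) = 14.779967 + 2.166546·8 = 32.112336
residual = y − ŷ = 34.57 − 32.112336 = 2.457664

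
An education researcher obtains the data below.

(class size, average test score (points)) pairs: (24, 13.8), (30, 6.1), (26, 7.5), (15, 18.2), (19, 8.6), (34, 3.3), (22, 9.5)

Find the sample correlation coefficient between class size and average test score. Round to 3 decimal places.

n = 7, Σx = 170, Σy = 67, Σxy = 1466.8, Σx² = 4378, Σy² = 790.24
Sxx = Σx² − (Σx)²/n = 4378 − 4128.571429 = 249.428571
Sxy = Σxy − (Σx)(Σy)/n = 1466.8 − 1627.142857 = -160.342857
Syy = Σy² − (Σy)²/n = 790.24 − 641.285714 = 148.954286
r = Sxy/√(Sxx·Syy) = -160.342857/√(37153.454694) = -160.342857/192.752314 = -0.831860

-0.832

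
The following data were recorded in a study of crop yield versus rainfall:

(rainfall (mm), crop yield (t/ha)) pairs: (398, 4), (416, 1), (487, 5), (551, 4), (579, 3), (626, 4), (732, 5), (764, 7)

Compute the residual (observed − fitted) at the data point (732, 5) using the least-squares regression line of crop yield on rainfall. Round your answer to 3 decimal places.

-0.548

n = 8, Σx = 4553, Σy = 33, Σxy = 19896, Σx² = 2718867
Sxx = Σx² − (Σx)²/n = 2718867 − 2591226.125 = 127640.875
Sxy = Σxy − (Σx)(Σy)/n = 19896 − 18781.125 = 1114.875
b = Sxy/Sxx = 1114.875/127640.875 = 0.008734
a = ȳ − b·x̄ = 4.125 − 0.008734·569.125 = -0.846003
ŷ(732) = -0.846003 + 0.008734·732 = 5.547626
residual = y − ŷ = 5 − 5.547626 = -0.547626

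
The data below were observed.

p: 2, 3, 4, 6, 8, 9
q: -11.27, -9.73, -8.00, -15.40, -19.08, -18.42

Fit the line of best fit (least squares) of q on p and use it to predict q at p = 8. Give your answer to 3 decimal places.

n = 6, Σx = 32, Σy = -81.9, Σxy = -494.55, Σx² = 210
Sxx = Σx² − (Σx)²/n = 210 − 170.666667 = 39.333333
Sxy = Σxy − (Σx)(Σy)/n = -494.55 − (-436.8) = -57.75
b = Sxy/Sxx = -57.75/39.333333 = -1.468220
a = ȳ − b·x̄ = -13.65 − (-1.468220)·5.333333 = -5.819492
ŷ(8) = a + b·8 = -5.819492 + (-1.468220)·8 = -17.565254

-17.565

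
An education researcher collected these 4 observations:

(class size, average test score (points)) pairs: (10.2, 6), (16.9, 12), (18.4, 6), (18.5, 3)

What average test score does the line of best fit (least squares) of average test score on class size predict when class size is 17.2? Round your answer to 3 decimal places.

n = 4, Σx = 64, Σy = 27, Σxy = 429.9, Σx² = 1070.46
Sxx = Σx² − (Σx)²/n = 1070.46 − 1024 = 46.46
Sxy = Σxy − (Σx)(Σy)/n = 429.9 − 432 = -2.1
b = Sxy/Sxx = -2.1/46.46 = -0.045200
a = ȳ − b·x̄ = 6.75 − (-0.045200)·16 = 7.473203
ŷ(17.2) = a + b·17.2 = 7.473203 + (-0.045200)·17.2 = 6.695760

6.696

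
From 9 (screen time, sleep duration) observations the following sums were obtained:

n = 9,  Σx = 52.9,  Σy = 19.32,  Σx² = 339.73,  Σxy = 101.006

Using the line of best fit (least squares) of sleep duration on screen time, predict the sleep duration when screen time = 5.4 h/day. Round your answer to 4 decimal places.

2.3549

Sxx = Σx² − (Σx)²/n = 339.73 − 310.934444 = 28.795556
Sxy = Σxy − (Σx)(Σy)/n = 101.006 − 113.558667 = -12.552667
b = Sxy/Sxx = -12.552667/28.795556 = -0.435924
a = ȳ − b·x̄ = 2.146667 − (-0.435924)·5.877778 = 4.708930
ŷ(5.4) = a + b·5.4 = 4.708930 + (-0.435924)·5.4 = 2.354941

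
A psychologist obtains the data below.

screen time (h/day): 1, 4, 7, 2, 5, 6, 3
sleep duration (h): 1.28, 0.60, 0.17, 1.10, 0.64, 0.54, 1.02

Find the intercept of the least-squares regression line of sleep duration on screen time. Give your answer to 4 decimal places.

1.4543

n = 7, Σx = 28, Σy = 5.35, Σxy = 16.57, Σx² = 140
Sxx = Σx² − (Σx)²/n = 140 − 112 = 28
Sxy = Σxy − (Σx)(Σy)/n = 16.57 − 21.4 = -4.83
b = Sxy/Sxx = -4.83/28 = -0.1725
a = ȳ − b·x̄ = 0.764286 − (-0.1725)·4 = 1.454286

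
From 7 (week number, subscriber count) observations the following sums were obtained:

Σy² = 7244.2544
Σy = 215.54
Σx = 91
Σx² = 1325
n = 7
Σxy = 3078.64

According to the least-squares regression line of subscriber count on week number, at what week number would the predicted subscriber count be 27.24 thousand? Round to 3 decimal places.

Sxx = Σx² − (Σx)²/n = 1325 − 1183 = 142
Sxy = Σxy − (Σx)(Σy)/n = 3078.64 − 2802.02 = 276.62
b = Sxy/Sxx = 276.62/142 = 1.948028
a = ȳ − b·x̄ = 30.791429 − 1.948028·13 = 5.467062
Set a + b·x = 27.24: x = (27.24 − 5.467062) / 1.948028 = 11.176911

11.177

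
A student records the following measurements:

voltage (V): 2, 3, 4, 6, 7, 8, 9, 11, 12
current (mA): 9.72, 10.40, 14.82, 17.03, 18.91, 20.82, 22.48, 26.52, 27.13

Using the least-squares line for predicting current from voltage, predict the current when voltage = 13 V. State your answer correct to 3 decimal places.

n = 9, Σx = 62, Σy = 167.83, Σxy = 1330.63, Σx² = 524
Sxx = Σx² − (Σx)²/n = 524 − 427.111111 = 96.888889
Sxy = Σxy − (Σx)(Σy)/n = 1330.63 − 1156.162222 = 174.467778
b = Sxy/Sxx = 174.467778/96.888889 = 1.800700
a = ȳ − b·x̄ = 18.647778 − 1.800700·6.888889 = 6.242959
ŷ(13) = a + b·13 = 6.242959 + 1.800700·13 = 29.652053

29.652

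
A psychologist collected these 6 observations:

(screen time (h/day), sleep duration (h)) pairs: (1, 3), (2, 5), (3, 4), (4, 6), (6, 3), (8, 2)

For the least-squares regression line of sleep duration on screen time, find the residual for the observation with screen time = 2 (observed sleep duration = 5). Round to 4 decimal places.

0.6373

n = 6, Σx = 24, Σy = 23, Σxy = 83, Σx² = 130
Sxx = Σx² − (Σx)²/n = 130 − 96 = 34
Sxy = Σxy − (Σx)(Σy)/n = 83 − 92 = -9
b = Sxy/Sxx = -9/34 = -0.264706
a = ȳ − b·x̄ = 3.833333 − (-0.264706)·4 = 4.892157
ŷ(2) = 4.892157 + (-0.264706)·2 = 4.362745
residual = y − ŷ = 5 − 4.362745 = 0.637255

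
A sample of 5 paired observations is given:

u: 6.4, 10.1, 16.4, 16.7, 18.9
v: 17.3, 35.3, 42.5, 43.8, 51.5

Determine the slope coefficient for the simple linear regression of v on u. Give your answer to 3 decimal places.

2.378

n = 5, Σx = 68.5, Σy = 190.4, Σxy = 2869.06, Σx² = 1048.03
Sxx = Σx² − (Σx)²/n = 1048.03 − 938.45 = 109.58
Sxy = Σxy − (Σx)(Σy)/n = 2869.06 − 2608.48 = 260.58
b = Sxy/Sxx = 260.58/109.58 = 2.377989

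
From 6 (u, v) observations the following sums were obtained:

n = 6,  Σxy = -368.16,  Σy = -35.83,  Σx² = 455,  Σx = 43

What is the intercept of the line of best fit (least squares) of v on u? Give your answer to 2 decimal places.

Sxx = Σx² − (Σx)²/n = 455 − 308.166667 = 146.833333
Sxy = Σxy − (Σx)(Σy)/n = -368.16 − (-256.781667) = -111.378333
b = Sxy/Sxx = -111.378333/146.833333 = -0.758536
a = ȳ − b·x̄ = -5.971667 − (-0.758536)·7.166667 = -0.535494

-0.54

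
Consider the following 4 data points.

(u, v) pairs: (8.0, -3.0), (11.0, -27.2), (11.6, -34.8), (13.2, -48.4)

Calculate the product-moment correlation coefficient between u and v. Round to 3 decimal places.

n = 4, Σx = 43.8, Σy = -113.4, Σxy = -1365.76, Σx² = 493.8, Σy² = 4302.44
Sxx = Σx² − (Σx)²/n = 493.8 − 479.61 = 14.19
Sxy = Σxy − (Σx)(Σy)/n = -1365.76 − (-1241.73) = -124.03
Syy = Σy² − (Σy)²/n = 4302.44 − 3214.89 = 1087.55
r = Sxy/√(Sxx·Syy) = -124.03/√(15432.3345) = -124.03/124.226948 = -0.998415

-0.998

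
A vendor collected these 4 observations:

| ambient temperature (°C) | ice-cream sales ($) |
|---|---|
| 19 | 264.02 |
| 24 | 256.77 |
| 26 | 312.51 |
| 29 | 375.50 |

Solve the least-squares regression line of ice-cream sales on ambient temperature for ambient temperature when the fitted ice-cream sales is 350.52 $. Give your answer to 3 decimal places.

28.931

n = 4, Σx = 98, Σy = 1208.8, Σxy = 30193.62, Σx² = 2454
Sxx = Σx² − (Σx)²/n = 2454 − 2401 = 53
Sxy = Σxy − (Σx)(Σy)/n = 30193.62 − 29615.6 = 578.02
b = Sxy/Sxx = 578.02/53 = 10.906038
a = ȳ − b·x̄ = 302.2 − 10.906038·24.5 = 35.002075
Set a + b·x = 350.52: x = (350.52 − 35.002075) / 10.906038 = 28.930573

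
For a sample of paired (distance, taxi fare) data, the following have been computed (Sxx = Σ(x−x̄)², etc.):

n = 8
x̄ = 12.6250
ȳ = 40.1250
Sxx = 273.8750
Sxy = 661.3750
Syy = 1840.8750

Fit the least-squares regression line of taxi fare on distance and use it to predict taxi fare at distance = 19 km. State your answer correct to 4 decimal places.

b = Sxy/Sxx = 661.375/273.875 = 2.414879
a = ȳ − b·x̄ = 40.125 − 2.414879·12.625 = 9.637152
ŷ(19) = a + b·19 = 9.637152 + 2.414879·19 = 55.519854

55.5199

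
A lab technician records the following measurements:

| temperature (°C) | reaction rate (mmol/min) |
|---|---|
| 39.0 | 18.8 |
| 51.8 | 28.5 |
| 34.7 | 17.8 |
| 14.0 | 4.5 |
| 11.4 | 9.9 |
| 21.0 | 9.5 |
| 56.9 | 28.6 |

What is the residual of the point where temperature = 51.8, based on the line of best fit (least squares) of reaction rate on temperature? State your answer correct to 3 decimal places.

1.957

n = 7, Σx = 228.8, Σy = 117.6, Σxy = 4829.86, Σx² = 9412.9
Sxx = Σx² − (Σx)²/n = 9412.9 − 7478.491429 = 1934.408571
Sxy = Σxy − (Σx)(Σy)/n = 4829.86 − 3843.84 = 986.02
b = Sxy/Sxx = 986.02/1934.408571 = 0.509727
a = ȳ − b·x̄ = 16.8 − 0.509727·32.685714 = 0.139214
ŷ(51.8) = 0.139214 + 0.509727·51.8 = 26.543065
residual = y − ŷ = 28.5 − 26.543065 = 1.956935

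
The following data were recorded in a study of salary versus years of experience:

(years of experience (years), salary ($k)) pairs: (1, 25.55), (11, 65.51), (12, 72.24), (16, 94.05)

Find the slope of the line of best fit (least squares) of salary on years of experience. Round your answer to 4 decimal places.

n = 4, Σx = 40, Σy = 257.35, Σxy = 3117.84, Σx² = 522
Sxx = Σx² − (Σx)²/n = 522 − 400 = 122
Sxy = Σxy − (Σx)(Σy)/n = 3117.84 − 2573.5 = 544.34
b = Sxy/Sxx = 544.34/122 = 4.461803

4.4618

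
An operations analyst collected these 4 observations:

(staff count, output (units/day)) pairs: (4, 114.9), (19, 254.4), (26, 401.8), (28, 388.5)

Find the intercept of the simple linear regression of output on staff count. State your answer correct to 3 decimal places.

56.800

n = 4, Σx = 77, Σy = 1159.6, Σxy = 26618, Σx² = 1837
Sxx = Σx² − (Σx)²/n = 1837 − 1482.25 = 354.75
Sxy = Σxy − (Σx)(Σy)/n = 26618 − 22322.3 = 4295.7
b = Sxy/Sxx = 4295.7/354.75 = 12.109091
a = ȳ − b·x̄ = 289.9 − 12.109091·19.25 = 56.8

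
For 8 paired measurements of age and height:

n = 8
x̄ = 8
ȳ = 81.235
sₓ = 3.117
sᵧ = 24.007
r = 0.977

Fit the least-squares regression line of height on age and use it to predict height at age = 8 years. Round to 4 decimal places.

81.2350

b = r · sᵧ/sₓ = 0.977 · 24.007/3.117 = 7.524812
a = ȳ − b·x̄ = 81.235 − 7.524812·8 = 21.036504
ŷ(8) = a + b·8 = 21.036504 + 7.524812·8 = 81.235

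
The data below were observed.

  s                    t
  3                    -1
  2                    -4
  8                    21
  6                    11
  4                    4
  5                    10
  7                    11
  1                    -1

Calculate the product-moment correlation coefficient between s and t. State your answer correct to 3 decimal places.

n = 8, Σx = 36, Σy = 51, Σxy = 365, Σx² = 204, Σy² = 817
Sxx = Σx² − (Σx)²/n = 204 − 162 = 42
Sxy = Σxy − (Σx)(Σy)/n = 365 − 229.5 = 135.5
Syy = Σy² − (Σy)²/n = 817 − 325.125 = 491.875
r = Sxy/√(Sxx·Syy) = 135.5/√(20658.75) = 135.5/143.731521 = 0.942730

0.943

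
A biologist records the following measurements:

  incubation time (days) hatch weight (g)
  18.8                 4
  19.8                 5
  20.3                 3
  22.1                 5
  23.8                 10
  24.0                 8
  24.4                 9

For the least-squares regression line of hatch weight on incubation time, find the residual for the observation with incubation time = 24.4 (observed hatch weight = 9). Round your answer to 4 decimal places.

n = 7, Σx = 153.2, Σy = 44, Σxy = 995.2, Σx² = 3383.78
Sxx = Σx² − (Σx)²/n = 3383.78 − 3352.891429 = 30.888571
Sxy = Σxy − (Σx)(Σy)/n = 995.2 − 962.971429 = 32.228571
b = Sxy/Sxx = 32.228571/30.888571 = 1.043382
a = ȳ − b·x̄ = 6.285714 − 1.043382·21.885714 = -16.549440
ŷ(24.4) = -16.549440 + 1.043382·24.4 = 8.909074
residual = y − ŷ = 9 − 8.909074 = 0.090926

0.0909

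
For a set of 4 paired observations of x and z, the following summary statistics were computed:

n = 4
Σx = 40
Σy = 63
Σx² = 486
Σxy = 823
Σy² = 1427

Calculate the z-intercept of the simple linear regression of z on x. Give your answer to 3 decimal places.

-6.692

Sxx = Σx² − (Σx)²/n = 486 − 400 = 86
Sxy = Σxy − (Σx)(Σy)/n = 823 − 630 = 193
b = Sxy/Sxx = 193/86 = 2.244186
a = ȳ − b·x̄ = 15.75 − 2.244186·10 = -6.691860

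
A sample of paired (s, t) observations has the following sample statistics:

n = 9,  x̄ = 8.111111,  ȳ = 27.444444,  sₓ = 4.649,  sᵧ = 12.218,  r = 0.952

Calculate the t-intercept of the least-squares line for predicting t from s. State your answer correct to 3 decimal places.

b = r · sᵧ/sₓ = 0.952 · 12.218/4.649 = 2.501944
a = ȳ − b·x̄ = 27.444444 − 2.501944·8.111111 = 7.150901

7.151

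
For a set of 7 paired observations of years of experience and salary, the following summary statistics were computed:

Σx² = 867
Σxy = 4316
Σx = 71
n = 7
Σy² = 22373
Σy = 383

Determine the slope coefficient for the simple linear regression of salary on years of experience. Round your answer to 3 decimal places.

Sxx = Σx² − (Σx)²/n = 867 − 720.142857 = 146.857143
Sxy = Σxy − (Σx)(Σy)/n = 4316 − 3884.714286 = 431.285714
b = Sxy/Sxx = 431.285714/146.857143 = 2.936770

2.937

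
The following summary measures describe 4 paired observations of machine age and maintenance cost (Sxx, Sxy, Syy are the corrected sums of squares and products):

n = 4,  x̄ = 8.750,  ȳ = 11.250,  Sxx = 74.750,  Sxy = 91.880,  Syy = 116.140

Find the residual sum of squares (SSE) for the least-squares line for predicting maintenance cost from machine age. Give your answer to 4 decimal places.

3.2044

b = Sxy/Sxx = 91.88/74.75 = 1.229164
SSE = Syy − b·Sxy = 116.14 − 1.229164·91.88 = 3.204423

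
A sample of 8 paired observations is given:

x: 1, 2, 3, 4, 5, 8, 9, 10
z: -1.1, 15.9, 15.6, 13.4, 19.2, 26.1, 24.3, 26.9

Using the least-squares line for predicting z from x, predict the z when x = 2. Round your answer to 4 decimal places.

n = 8, Σx = 42, Σy = 140.3, Σxy = 923.6, Σx² = 300
Sxx = Σx² − (Σx)²/n = 300 − 220.5 = 79.5
Sxy = Σxy − (Σx)(Σy)/n = 923.6 − 736.575 = 187.025
b = Sxy/Sxx = 187.025/79.5 = 2.352516
a = ȳ − b·x̄ = 17.5375 − 2.352516·5.25 = 5.186792
ŷ(2) = a + b·2 = 5.186792 + 2.352516·2 = 9.891824

9.8918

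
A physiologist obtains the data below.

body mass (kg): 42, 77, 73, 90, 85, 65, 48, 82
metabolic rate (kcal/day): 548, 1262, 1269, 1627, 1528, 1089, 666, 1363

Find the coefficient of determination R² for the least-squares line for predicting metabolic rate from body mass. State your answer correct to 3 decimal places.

0.988

n = 8, Σx = 562, Σy = 9352, Σxy = 703656, Σx² = 41600, Σy² = 11972468
Sxx = Σx² − (Σx)²/n = 41600 − 39480.5 = 2119.5
Sxy = Σxy − (Σx)(Σy)/n = 703656 − 656978 = 46678
Syy = Σy² − (Σy)²/n = 11972468 − 10932488 = 1039980
R² = Sxy²/(Sxx·Syy) = (46678)²/(2119.5·1039980) = 0.988476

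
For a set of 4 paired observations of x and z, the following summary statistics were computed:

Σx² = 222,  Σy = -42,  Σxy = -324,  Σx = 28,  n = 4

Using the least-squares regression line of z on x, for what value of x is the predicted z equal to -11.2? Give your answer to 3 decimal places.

7.607

Sxx = Σx² − (Σx)²/n = 222 − 196 = 26
Sxy = Σxy − (Σx)(Σy)/n = -324 − (-294) = -30
b = Sxy/Sxx = -30/26 = -1.153846
a = ȳ − b·x̄ = -10.5 − (-1.153846)·7 = -2.423077
Set a + b·x = -11.2: x = (-11.2 − (-2.423077)) / (-1.153846) = 7.606667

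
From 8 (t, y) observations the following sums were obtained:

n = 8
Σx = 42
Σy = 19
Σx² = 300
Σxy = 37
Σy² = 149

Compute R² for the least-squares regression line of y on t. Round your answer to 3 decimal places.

Sxx = Σx² − (Σx)²/n = 300 − 220.5 = 79.5
Sxy = Σxy − (Σx)(Σy)/n = 37 − 99.75 = -62.75
Syy = Σy² − (Σy)²/n = 149 − 45.125 = 103.875
R² = Sxy²/(Sxx·Syy) = (-62.75)²/(79.5·103.875) = 0.476814

0.477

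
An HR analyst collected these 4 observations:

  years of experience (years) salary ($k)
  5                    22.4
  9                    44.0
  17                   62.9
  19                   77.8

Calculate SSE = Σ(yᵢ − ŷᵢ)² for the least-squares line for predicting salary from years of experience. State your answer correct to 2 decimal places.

61.39

n = 4, Σx = 50, Σy = 207.1, Σxy = 3055.5, Σx² = 756, Σy² = 12447.01
Sxx = Σx² − (Σx)²/n = 756 − 625 = 131
Sxy = Σxy − (Σx)(Σy)/n = 3055.5 − 2588.75 = 466.75
Syy = Σy² − (Σy)²/n = 12447.01 − 10722.6025 = 1724.4075
b = Sxy/Sxx = 466.75/131 = 3.562977
SSE = Syy − b·Sxy = 1724.4075 − 3.562977·466.75 = 61.387939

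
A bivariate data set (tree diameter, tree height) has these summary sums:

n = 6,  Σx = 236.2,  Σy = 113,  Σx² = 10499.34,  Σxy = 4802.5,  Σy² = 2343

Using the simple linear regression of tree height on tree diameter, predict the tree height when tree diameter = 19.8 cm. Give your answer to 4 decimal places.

Sxx = Σx² − (Σx)²/n = 10499.34 − 9298.406667 = 1200.933333
Sxy = Σxy − (Σx)(Σy)/n = 4802.5 − 4448.433333 = 354.066667
b = Sxy/Sxx = 354.066667/1200.933333 = 0.294826
a = ȳ − b·x̄ = 18.833333 − 0.294826·39.366667 = 7.227007
ŷ(19.8) = a + b·19.8 = 7.227007 + 0.294826·19.8 = 13.064566

13.0646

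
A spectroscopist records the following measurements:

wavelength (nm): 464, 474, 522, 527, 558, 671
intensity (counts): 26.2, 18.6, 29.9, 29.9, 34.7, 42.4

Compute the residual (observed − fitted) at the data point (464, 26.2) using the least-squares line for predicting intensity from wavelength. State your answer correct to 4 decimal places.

n = 6, Σx = 3216, Σy = 181.7, Σxy = 100151.3, Σx² = 1751790
Sxx = Σx² − (Σx)²/n = 1751790 − 1723776 = 28014
Sxy = Σxy − (Σx)(Σy)/n = 100151.3 − 97391.2 = 2760.1
b = Sxy/Sxx = 2760.1/28014 = 0.098526
a = ȳ − b·x̄ = 30.283333 − 0.098526·536 = -22.526462
ŷ(464) = -22.526462 + 0.098526·464 = 23.189480
residual = y − ŷ = 26.2 − 23.189480 = 3.010520

3.0105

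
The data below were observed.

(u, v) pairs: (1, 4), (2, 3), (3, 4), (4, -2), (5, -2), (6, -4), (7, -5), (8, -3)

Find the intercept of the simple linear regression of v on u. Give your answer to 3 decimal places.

5.429

n = 8, Σx = 36, Σy = -5, Σxy = -79, Σx² = 204
Sxx = Σx² − (Σx)²/n = 204 − 162 = 42
Sxy = Σxy − (Σx)(Σy)/n = -79 − (-22.5) = -56.5
b = Sxy/Sxx = -56.5/42 = -1.345238
a = ȳ − b·x̄ = -0.625 − (-1.345238)·4.5 = 5.428571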